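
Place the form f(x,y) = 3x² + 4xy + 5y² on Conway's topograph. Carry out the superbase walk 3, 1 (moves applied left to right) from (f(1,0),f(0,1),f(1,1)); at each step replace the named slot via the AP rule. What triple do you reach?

start (3,5,12) = (f(1,0),f(0,1),f(1,1))
replace slot 3: 2·(3+5) − 12 = 4 → (3,5,4)
replace slot 1: 2·(5+4) − 3 = 15 → (15,5,4)

15,5,4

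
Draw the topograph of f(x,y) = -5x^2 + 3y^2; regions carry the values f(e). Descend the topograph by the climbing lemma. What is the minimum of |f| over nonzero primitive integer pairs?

descent: ρ → (3,6,-2)  [lands on river]
river: ρ → (-2,6,3)
closes: descent 1, river 2
min |a| on river = 2

2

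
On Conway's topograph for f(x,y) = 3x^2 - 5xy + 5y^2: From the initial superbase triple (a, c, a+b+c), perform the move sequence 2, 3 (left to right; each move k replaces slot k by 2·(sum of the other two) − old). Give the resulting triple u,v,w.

start (3,5,3) = (f(1,0),f(0,1),f(1,1))
replace slot 2: 2·(3+3) − 5 = 7 → (3,7,3)
replace slot 3: 2·(3+7) − 3 = 17 → (3,7,17)

3,7,17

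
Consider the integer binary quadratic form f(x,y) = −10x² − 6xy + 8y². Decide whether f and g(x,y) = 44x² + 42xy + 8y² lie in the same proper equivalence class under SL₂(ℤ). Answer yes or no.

D₁ = 356, D₂ = 356
river cycle of f (length 14): (8, 6, -10), (-10, 14, 4), (4, 18, -2), (-2, 18, 4), (4, 14, -10), (-10, 6, 8), (8, 10, -8), (-8, 6, 10), (10, 14, -4), (-4, 18, 2), … (4 more)
river cycle of g (length 14): (8, 6, -10), (-10, 14, 4), (4, 18, -2), (-2, 18, 4), (4, 14, -10), (-10, 6, 8), (8, 10, -8), (-8, 6, 10), (10, 14, -4), (-4, 18, 2), … (4 more)
cycles coincide ⇒ equivalent

yes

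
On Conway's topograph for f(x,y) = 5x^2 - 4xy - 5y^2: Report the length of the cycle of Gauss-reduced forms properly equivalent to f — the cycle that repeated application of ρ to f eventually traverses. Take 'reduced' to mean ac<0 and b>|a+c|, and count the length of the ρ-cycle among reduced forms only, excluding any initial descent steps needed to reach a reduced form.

D = 116, ⌊√D⌋ = 10
descent: ρ → (-5,4,5)  [lands on river]
river: ρ → (5,6,-4)
river: ρ → (-4,10,1)
river: ρ → (1,10,-4)
river: ρ → (-4,6,5)
river: ρ → (5,4,-5)
river: ρ → (-5,6,4)
river: ρ → (4,10,-1)
river: ρ → (-1,10,4)
river: ρ → (4,6,-5)
ρ-cycle length = 10 (tail of 1 descent step not counted)

10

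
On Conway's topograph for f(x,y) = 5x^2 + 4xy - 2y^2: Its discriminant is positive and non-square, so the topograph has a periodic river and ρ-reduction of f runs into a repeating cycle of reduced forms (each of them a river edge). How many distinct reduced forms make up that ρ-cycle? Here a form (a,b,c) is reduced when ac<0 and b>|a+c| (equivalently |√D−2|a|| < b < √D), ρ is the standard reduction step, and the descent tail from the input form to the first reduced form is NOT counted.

D = 56, ⌊√D⌋ = 7
river: ρ → (-2,4,5)
river: ρ → (5,6,-1)
river: ρ → (-1,6,5)
river: ρ → (5,4,-2)
ρ-cycle length = 4 (tail of 0 descent steps not counted)

4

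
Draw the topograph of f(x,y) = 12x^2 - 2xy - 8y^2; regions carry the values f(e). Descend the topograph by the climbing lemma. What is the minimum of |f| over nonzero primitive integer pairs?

descent: ρ → (-8,18,2)  [lands on river]
river: ρ → (2,18,-8)
river: ρ → (-8,14,6)
river: ρ → (6,10,-12)
river: ρ → (-12,14,4)
river: ρ → (4,18,-4)
river: ρ → (-4,14,12)
river: ρ → (12,10,-6)
river: ρ → (-6,14,8)
river: ρ → (8,18,-2)
river: ρ → (-2,18,8)
river: ρ → (8,14,-6)
river: ρ → (-6,10,12)
river: ρ → (12,14,-4)
river: ρ → (-4,18,4)
river: ρ → (4,14,-12)
river: ρ → (-12,10,6)
river: ρ → (6,14,-8)
closes: descent 1, river 18
min |a| on river = 2

2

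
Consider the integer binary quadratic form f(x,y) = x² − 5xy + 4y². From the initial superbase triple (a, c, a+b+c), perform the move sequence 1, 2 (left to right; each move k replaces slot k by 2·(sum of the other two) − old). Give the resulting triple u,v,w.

start (1,4,0) = (f(1,0),f(0,1),f(1,1))
replace slot 1: 2·(4+0) − 1 = 7 → (7,4,0)
replace slot 2: 2·(7+0) − 4 = 10 → (7,10,0)

7,10,0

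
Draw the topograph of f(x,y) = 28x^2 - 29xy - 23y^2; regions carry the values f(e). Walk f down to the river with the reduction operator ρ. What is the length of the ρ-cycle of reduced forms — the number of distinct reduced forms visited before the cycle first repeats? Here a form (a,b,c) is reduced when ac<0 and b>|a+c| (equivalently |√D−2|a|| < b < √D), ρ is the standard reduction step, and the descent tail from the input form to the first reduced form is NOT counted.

D = 3417, ⌊√D⌋ = 58
descent: ρ → (-23,29,28)  [lands on river]
river: ρ → (28,27,-24)
river: ρ → (-24,21,31)
river: ρ → (31,41,-14)
river: ρ → (-14,43,28)
river: ρ → (28,13,-29)
river: ρ → (-29,45,12)
river: ρ → (12,51,-17)
river: ρ → (-17,51,12)
river: ρ → (12,45,-29)
river: ρ → (-29,13,28)
river: ρ → (28,43,-14)
river: ρ → (-14,41,31)
river: ρ → (31,21,-24)
river: ρ → (-24,27,28)
river: ρ → (28,29,-23)
river: ρ → (-23,17,34)
river: ρ → (34,51,-6)
river: ρ → (-6,57,7)
river: ρ → (7,55,-14)
river: ρ → (-14,57,3)
river: ρ → (3,57,-14)
river: ρ → (-14,55,7)
river: ρ → (7,57,-6)
river: ρ → (-6,51,34)
river: ρ → (34,17,-23)
ρ-cycle length = 26 (tail of 1 descent step not counted)

26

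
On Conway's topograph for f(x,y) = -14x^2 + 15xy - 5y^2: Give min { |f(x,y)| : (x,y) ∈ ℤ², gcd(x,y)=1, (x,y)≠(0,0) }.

translate: b→13 (≡-15 mod 28), so (14,-15,5)→(14,13,4)
flip: (14,13,4)→(4,-13,14)
translate: b→3 (≡-13 mod 8), so (4,-13,14)→(4,3,4)
reduced (well bottom): (4,3,4) with a≤c, −a<b≤a
well minimum |f| = |-4| = 4 (negative-definite)

4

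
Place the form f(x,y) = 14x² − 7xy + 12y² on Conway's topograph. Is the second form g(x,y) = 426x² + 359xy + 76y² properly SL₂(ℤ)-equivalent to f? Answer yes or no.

D₁ = -623, D₂ = -623
f: flip: (14,-7,12)→(12,7,14)
f: reduced (well bottom): (12,7,14) with a≤c, −a<b≤a
g: flip: (426,359,76)→(76,-359,426)
g: translate: b→-55 (≡-359 mod 152), so (76,-359,426)→(76,-55,12)
g: flip: (76,-55,12)→(12,55,76)
g: translate: b→7 (≡55 mod 24), so (12,55,76)→(12,7,14)
g: reduced (well bottom): (12,7,14) with a≤c, −a<b≤a
reduced forms (12, 7, 14) vs (12, 7, 14) ⇒ equivalent

yes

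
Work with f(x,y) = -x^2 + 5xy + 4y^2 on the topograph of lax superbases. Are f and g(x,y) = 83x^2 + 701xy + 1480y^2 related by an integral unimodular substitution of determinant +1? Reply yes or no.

D₁ = 41, D₂ = 41
river cycle of f (length 10): (4, 3, -2), (-2, 5, 2), (2, 3, -4), (-4, 5, 1), (1, 5, -4), (-4, 3, 2), (2, 5, -2), (-2, 3, 4), (4, 5, -1), (-1, 5, 4)
river cycle of g (length 10): (4, 3, -2), (-2, 5, 2), (2, 3, -4), (-4, 5, 1), (1, 5, -4), (-4, 3, 2), (2, 5, -2), (-2, 3, 4), (4, 5, -1), (-1, 5, 4)
cycles coincide ⇒ equivalent

yes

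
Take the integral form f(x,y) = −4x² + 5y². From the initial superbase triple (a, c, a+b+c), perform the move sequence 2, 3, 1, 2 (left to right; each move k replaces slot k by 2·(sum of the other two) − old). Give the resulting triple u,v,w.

start (-4,5,1) = (f(1,0),f(0,1),f(1,1))
replace slot 2: 2·((-4)+1) − 5 = -11 → (-4,-11,1)
replace slot 3: 2·((-4)+(-11)) − 1 = -31 → (-4,-11,-31)
replace slot 1: 2·((-11)+(-31)) − (-4) = -80 → (-80,-11,-31)
replace slot 2: 2·((-80)+(-31)) − (-11) = -211 → (-80,-211,-31)

-80,-211,-31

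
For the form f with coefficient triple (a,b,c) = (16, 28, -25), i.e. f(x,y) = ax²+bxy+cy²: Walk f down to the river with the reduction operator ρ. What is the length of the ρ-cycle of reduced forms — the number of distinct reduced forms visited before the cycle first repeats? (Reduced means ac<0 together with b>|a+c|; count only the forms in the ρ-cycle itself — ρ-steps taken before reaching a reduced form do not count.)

D = 2384, ⌊√D⌋ = 48
river: ρ → (-25,22,19)
river: ρ → (19,16,-28)
river: ρ → (-28,40,7)
river: ρ → (7,44,-16)
river: ρ → (-16,20,31)
river: ρ → (31,42,-5)
river: ρ → (-5,48,4)
river: ρ → (4,48,-5)
river: ρ → (-5,42,31)
river: ρ → (31,20,-16)
river: ρ → (-16,44,7)
river: ρ → (7,40,-28)
river: ρ → (-28,16,19)
river: ρ → (19,22,-25)
river: ρ → (-25,28,16)
river: ρ → (16,36,-17)
river: ρ → (-17,32,20)
river: ρ → (20,48,-1)
river: ρ → (-1,48,20)
river: ρ → (20,32,-17)
river: ρ → (-17,36,16)
river: ρ → (16,28,-25)
ρ-cycle length = 22 (tail of 0 descent steps not counted)

22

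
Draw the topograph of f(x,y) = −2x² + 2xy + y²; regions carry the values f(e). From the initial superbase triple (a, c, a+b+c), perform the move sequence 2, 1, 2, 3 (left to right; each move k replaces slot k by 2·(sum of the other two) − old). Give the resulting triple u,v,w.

start (-2,1,1) = (f(1,0),f(0,1),f(1,1))
replace slot 2: 2·((-2)+1) − 1 = -3 → (-2,-3,1)
replace slot 1: 2·((-3)+1) − (-2) = -2 → (-2,-3,1)
replace slot 2: 2·((-2)+1) − (-3) = 1 → (-2,1,1)
replace slot 3: 2·((-2)+1) − 1 = -3 → (-2,1,-3)

-2,1,-3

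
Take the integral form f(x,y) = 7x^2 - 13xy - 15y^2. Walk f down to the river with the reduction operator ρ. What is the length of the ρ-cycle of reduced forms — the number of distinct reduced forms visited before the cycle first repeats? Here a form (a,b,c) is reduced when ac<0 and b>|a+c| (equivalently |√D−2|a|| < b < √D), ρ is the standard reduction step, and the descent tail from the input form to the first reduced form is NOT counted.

D = 589, ⌊√D⌋ = 24
descent: ρ → (-15,13,7)  [lands on river]
river: ρ → (7,15,-13)
river: ρ → (-13,11,9)
river: ρ → (9,7,-15)
river: ρ → (-15,23,1)
river: ρ → (1,23,-15)
river: ρ → (-15,7,9)
river: ρ → (9,11,-13)
river: ρ → (-13,15,7)
river: ρ → (7,13,-15)
river: ρ → (-15,17,5)
river: ρ → (5,23,-3)
river: ρ → (-3,19,19)
river: ρ → (19,19,-3)
river: ρ → (-3,23,5)
river: ρ → (5,17,-15)
ρ-cycle length = 16 (tail of 1 descent step not counted)

16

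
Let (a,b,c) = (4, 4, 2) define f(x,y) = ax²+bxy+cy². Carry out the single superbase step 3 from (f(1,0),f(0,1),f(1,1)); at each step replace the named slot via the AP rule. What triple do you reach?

start (4,2,10) = (f(1,0),f(0,1),f(1,1))
replace slot 3: 2·(4+2) − 10 = 2 → (4,2,2)

4,2,2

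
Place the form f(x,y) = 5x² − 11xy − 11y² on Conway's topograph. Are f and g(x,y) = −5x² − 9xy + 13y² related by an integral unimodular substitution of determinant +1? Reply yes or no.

D₁ = 341, D₂ = 341
river cycle of f (length 6): (-11, 11, 5), (5, 9, -13), (-13, 17, 1), (1, 17, -13), (-13, 9, 5), (5, 11, -11)
river cycle of g (length 6): (13, 9, -5), (-5, 11, 11), (11, 11, -5), (-5, 9, 13), (13, 17, -1), (-1, 17, 13)
cycles differ ⇒ inequivalent

no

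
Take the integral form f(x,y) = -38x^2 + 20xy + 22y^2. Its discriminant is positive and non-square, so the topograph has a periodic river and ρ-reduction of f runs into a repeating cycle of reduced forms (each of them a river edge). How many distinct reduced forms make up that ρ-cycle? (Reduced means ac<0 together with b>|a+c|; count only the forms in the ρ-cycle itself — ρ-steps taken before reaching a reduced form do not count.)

D = 3744, ⌊√D⌋ = 61
river: ρ → (22,24,-36)
river: ρ → (-36,48,10)
river: ρ → (10,52,-26)
river: ρ → (-26,52,10)
river: ρ → (10,48,-36)
river: ρ → (-36,24,22)
river: ρ → (22,20,-38)
river: ρ → (-38,56,4)
river: ρ → (4,56,-38)
river: ρ → (-38,20,22)
ρ-cycle length = 10 (tail of 0 descent steps not counted)

10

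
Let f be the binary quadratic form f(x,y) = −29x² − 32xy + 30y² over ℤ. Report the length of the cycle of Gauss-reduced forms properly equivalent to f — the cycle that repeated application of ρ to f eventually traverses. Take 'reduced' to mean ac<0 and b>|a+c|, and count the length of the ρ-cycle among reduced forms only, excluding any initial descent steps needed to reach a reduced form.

D = 4504, ⌊√D⌋ = 67
descent: ρ → (30,32,-29)  [lands on river]
river: ρ → (-29,26,33)
river: ρ → (33,40,-22)
river: ρ → (-22,48,25)
river: ρ → (25,52,-18)
river: ρ → (-18,56,19)
river: ρ → (19,58,-15)
river: ρ → (-15,62,11)
river: ρ → (11,48,-50)
river: ρ → (-50,52,9)
river: ρ → (9,56,-38)
river: ρ → (-38,20,27)
river: ρ → (27,34,-31)
river: ρ → (-31,28,30)
ρ-cycle length = 14 (tail of 1 descent step not counted)

14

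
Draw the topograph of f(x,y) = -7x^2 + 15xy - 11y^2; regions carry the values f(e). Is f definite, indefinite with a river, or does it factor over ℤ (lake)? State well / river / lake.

D = b²−4ac = 15² − 4·(-7)·(-11) = -83
D < 0 ⇒ definite ⇒ every region one sign ⇒ single well

well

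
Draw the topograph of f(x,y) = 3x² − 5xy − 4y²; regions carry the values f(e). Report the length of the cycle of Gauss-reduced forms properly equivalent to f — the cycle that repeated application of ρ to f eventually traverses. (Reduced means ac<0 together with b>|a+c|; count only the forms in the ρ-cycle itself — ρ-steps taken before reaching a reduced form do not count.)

D = 73, ⌊√D⌋ = 8
descent: ρ → (-4,5,3)  [lands on river]
river: ρ → (3,7,-2)
river: ρ → (-2,5,6)
river: ρ → (6,7,-1)
river: ρ → (-1,7,6)
river: ρ → (6,5,-2)
river: ρ → (-2,7,3)
river: ρ → (3,5,-4)
river: ρ → (-4,3,4)
river: ρ → (4,5,-3)
river: ρ → (-3,7,2)
river: ρ → (2,5,-6)
river: ρ → (-6,7,1)
river: ρ → (1,7,-6)
river: ρ → (-6,5,2)
river: ρ → (2,7,-3)
river: ρ → (-3,5,4)
river: ρ → (4,3,-4)
ρ-cycle length = 18 (tail of 1 descent step not counted)

18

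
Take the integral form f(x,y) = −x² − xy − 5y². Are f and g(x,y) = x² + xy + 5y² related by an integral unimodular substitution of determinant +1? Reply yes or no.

D₁ = -19, D₂ = -19
f is negative-definite; reduce −f:
−f: reduced (well bottom): (1,1,5) with a≤c, −a<b≤a
flip sign back: reduced form of f is (-1,-1,-5)
g: reduced (well bottom): (1,1,5) with a≤c, −a<b≤a
reduced forms (-1, -1, -5) vs (1, 1, 5) ⇒ inequivalent

no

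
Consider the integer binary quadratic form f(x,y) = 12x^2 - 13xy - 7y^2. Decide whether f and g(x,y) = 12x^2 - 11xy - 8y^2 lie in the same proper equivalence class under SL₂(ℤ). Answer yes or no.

D₁ = 505, D₂ = 505
river cycle of f (length 8): (-7, 13, 12), (12, 11, -8), (-8, 21, 2), (2, 19, -18), (-18, 17, 3), (3, 19, -12), (-12, 5, 10), (10, 15, -7)
river cycle of g (length 8): (-8, 11, 12), (12, 13, -7), (-7, 15, 10), (10, 5, -12), (-12, 19, 3), (3, 17, -18), (-18, 19, 2), (2, 21, -8)
cycles differ ⇒ inequivalent

no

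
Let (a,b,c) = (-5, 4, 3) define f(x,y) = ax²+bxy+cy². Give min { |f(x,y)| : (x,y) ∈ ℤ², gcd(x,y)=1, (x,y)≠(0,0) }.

river: ρ → (3,8,-1)
river: ρ → (-1,8,3)
river: ρ → (3,4,-5)
river: ρ → (-5,6,2)
river: ρ → (2,6,-5)
river: ρ → (-5,4,3)
closes: descent 0, river 6
min |a| on river = 1

1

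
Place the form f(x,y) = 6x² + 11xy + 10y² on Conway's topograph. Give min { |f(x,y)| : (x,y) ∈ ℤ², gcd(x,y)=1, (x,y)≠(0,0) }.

translate: b→-1 (≡11 mod 12), so (6,11,10)→(6,-1,5)
flip: (6,-1,5)→(5,1,6)
reduced (well bottom): (5,1,6) with a≤c, −a<b≤a
well minimum = a = 5

5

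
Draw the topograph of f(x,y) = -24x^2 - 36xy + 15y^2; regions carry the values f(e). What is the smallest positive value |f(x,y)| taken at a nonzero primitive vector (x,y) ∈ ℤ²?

descent: ρ → (15,36,-24)  [lands on river]
river: ρ → (-24,12,27)
river: ρ → (27,42,-9)
river: ρ → (-9,48,12)
river: ρ → (12,48,-9)
river: ρ → (-9,42,27)
river: ρ → (27,12,-24)
river: ρ → (-24,36,15)
river: ρ → (15,24,-36)
river: ρ → (-36,48,3)
river: ρ → (3,48,-36)
river: ρ → (-36,24,15)
closes: descent 1, river 12
min |a| on river = 3

3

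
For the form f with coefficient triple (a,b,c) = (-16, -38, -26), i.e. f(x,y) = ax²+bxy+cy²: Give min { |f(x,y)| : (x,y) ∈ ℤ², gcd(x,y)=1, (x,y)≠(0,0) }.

translate: b→6 (≡38 mod 32), so (16,38,26)→(16,6,4)
flip: (16,6,4)→(4,-6,16)
translate: b→2 (≡-6 mod 8), so (4,-6,16)→(4,2,14)
reduced (well bottom): (4,2,14) with a≤c, −a<b≤a
well minimum |f| = |-4| = 4 (negative-definite)

4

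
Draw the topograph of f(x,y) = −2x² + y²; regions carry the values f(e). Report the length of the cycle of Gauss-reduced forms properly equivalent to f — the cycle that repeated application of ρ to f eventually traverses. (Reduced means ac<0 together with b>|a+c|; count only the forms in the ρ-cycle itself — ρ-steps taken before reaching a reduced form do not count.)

D = 8, ⌊√D⌋ = 2
descent: ρ → (1,2,-1)  [lands on river]
river: ρ → (-1,2,1)
ρ-cycle length = 2 (tail of 1 descent step not counted)

2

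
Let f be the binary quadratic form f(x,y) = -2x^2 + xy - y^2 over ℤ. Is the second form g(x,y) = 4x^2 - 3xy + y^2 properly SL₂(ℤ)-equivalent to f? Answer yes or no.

D₁ = -7, D₂ = -7
f is negative-definite; reduce −f:
−f: flip: (2,-1,1)→(1,1,2)
−f: reduced (well bottom): (1,1,2) with a≤c, −a<b≤a
flip sign back: reduced form of f is (-1,-1,-2)
g: flip: (4,-3,1)→(1,3,4)
g: translate: b→1 (≡3 mod 2), so (1,3,4)→(1,1,2)
g: reduced (well bottom): (1,1,2) with a≤c, −a<b≤a
reduced forms (-1, -1, -2) vs (1, 1, 2) ⇒ inequivalent

no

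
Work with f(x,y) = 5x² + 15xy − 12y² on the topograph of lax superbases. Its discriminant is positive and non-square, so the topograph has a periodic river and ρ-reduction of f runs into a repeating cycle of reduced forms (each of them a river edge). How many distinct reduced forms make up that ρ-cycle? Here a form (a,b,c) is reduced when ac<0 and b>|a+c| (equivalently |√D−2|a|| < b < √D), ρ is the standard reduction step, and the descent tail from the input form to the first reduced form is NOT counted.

D = 465, ⌊√D⌋ = 21
river: ρ → (-12,9,8)
river: ρ → (8,7,-13)
river: ρ → (-13,19,2)
river: ρ → (2,21,-3)
river: ρ → (-3,21,2)
river: ρ → (2,19,-13)
river: ρ → (-13,7,8)
river: ρ → (8,9,-12)
river: ρ → (-12,15,5)
river: ρ → (5,15,-12)
ρ-cycle length = 10 (tail of 0 descent steps not counted)

10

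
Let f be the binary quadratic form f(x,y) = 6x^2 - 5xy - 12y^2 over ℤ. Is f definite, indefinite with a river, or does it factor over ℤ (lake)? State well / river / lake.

D = b²−4ac = (-5)² − 4·6·(-12) = 313
D > 0 non-square ⇒ indefinite ⇒ periodic river

river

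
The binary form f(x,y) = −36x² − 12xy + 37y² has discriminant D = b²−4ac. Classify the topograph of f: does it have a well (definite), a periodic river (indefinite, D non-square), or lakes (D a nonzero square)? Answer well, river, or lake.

D = b²−4ac = (-12)² − 4·(-36)·37 = 5472
D > 0 non-square ⇒ indefinite ⇒ periodic river

river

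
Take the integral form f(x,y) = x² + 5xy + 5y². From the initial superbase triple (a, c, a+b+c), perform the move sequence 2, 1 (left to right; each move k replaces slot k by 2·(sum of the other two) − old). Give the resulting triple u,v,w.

start (1,5,11) = (f(1,0),f(0,1),f(1,1))
replace slot 2: 2·(1+11) − 5 = 19 → (1,19,11)
replace slot 1: 2·(19+11) − 1 = 59 → (59,19,11)

59,19,11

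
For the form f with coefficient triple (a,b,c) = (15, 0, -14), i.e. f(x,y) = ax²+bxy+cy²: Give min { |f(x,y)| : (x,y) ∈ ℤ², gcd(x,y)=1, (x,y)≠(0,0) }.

descent: ρ → (-14,28,1)  [lands on river]
river: ρ → (1,28,-14)
closes: descent 1, river 2
min |a| on river = 1

1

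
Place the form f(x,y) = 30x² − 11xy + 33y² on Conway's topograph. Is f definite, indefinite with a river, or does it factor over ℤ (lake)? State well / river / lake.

D = b²−4ac = (-11)² − 4·30·33 = -3839
D < 0 ⇒ definite ⇒ every region one sign ⇒ single well

well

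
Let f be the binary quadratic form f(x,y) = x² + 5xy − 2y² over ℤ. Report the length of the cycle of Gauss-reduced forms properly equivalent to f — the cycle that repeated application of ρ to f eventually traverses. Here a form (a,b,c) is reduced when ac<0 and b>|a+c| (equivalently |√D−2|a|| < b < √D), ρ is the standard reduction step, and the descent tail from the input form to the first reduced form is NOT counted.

D = 33, ⌊√D⌋ = 5
river: ρ → (-2,3,3)
river: ρ → (3,3,-2)
river: ρ → (-2,5,1)
river: ρ → (1,5,-2)
ρ-cycle length = 4 (tail of 0 descent steps not counted)

4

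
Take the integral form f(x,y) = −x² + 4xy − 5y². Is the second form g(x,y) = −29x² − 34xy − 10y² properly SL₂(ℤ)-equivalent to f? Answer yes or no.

D₁ = -4, D₂ = -4
f is negative-definite; reduce −f:
−f: translate: b→0 (≡-4 mod 2), so (1,-4,5)→(1,0,1)
−f: reduced (well bottom): (1,0,1) with a≤c, −a<b≤a
flip sign back: reduced form of f is (-1,0,-1)
g is negative-definite; reduce −g:
−g: translate: b→-24 (≡34 mod 58), so (29,34,10)→(29,-24,5)
−g: flip: (29,-24,5)→(5,24,29)
−g: translate: b→4 (≡24 mod 10), so (5,24,29)→(5,4,1)
−g: flip: (5,4,1)→(1,-4,5)
−g: translate: b→0 (≡-4 mod 2), so (1,-4,5)→(1,0,1)
−g: reduced (well bottom): (1,0,1) with a≤c, −a<b≤a
flip sign back: reduced form of g is (-1,0,-1)
reduced forms (-1, 0, -1) vs (-1, 0, -1) ⇒ equivalent

yes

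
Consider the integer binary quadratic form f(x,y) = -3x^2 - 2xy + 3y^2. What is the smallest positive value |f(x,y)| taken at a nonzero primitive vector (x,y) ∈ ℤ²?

descent: ρ → (3,2,-3)  [lands on river]
river: ρ → (-3,4,2)
river: ρ → (2,4,-3)
river: ρ → (-3,2,3)
river: ρ → (3,4,-2)
river: ρ → (-2,4,3)
closes: descent 1, river 6
min |a| on river = 2

2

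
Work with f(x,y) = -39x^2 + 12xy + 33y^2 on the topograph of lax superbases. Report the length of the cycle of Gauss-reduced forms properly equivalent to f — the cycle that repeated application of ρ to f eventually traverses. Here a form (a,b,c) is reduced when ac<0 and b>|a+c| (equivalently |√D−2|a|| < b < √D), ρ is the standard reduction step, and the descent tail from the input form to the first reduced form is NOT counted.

D = 5292, ⌊√D⌋ = 72
river: ρ → (33,54,-18)
river: ρ → (-18,54,33)
river: ρ → (33,12,-39)
river: ρ → (-39,66,6)
river: ρ → (6,66,-39)
river: ρ → (-39,12,33)
ρ-cycle length = 6 (tail of 0 descent steps not counted)

6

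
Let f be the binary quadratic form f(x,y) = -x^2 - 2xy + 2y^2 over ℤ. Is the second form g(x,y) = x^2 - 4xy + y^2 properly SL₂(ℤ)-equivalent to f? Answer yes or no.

D₁ = 12, D₂ = 12
river cycle of f (length 2): (2, 2, -1), (-1, 2, 2)
river cycle of g (length 2): (1, 2, -2), (-2, 2, 1)
cycles differ ⇒ inequivalent

no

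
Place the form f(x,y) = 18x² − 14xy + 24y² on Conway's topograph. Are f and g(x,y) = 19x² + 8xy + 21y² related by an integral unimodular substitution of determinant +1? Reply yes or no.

D₁ = -1532, D₂ = -1532
f: reduced (well bottom): (18,-14,24) with a≤c, −a<b≤a
g: reduced (well bottom): (19,8,21) with a≤c, −a<b≤a
reduced forms (18, -14, 24) vs (19, 8, 21) ⇒ inequivalent

no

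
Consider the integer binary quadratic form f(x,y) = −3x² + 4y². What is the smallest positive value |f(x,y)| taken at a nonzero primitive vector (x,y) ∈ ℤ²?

descent: ρ → (4,0,-3)
descent: ρ → (-3,6,1)  [lands on river]
river: ρ → (1,6,-3)
closes: descent 2, river 2
min |a| on river = 1

1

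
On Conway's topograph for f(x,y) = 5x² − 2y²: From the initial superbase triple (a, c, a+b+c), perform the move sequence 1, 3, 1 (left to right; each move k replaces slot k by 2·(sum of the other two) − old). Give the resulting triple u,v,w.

start (5,-2,3) = (f(1,0),f(0,1),f(1,1))
replace slot 1: 2·((-2)+3) − 5 = -3 → (-3,-2,3)
replace slot 3: 2·((-3)+(-2)) − 3 = -13 → (-3,-2,-13)
replace slot 1: 2·((-2)+(-13)) − (-3) = -27 → (-27,-2,-13)

-27,-2,-13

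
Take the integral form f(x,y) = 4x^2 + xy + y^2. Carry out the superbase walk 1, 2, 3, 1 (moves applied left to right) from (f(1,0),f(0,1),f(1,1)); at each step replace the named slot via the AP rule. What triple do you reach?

start (4,1,6) = (f(1,0),f(0,1),f(1,1))
replace slot 1: 2·(1+6) − 4 = 10 → (10,1,6)
replace slot 2: 2·(10+6) − 1 = 31 → (10,31,6)
replace slot 3: 2·(10+31) − 6 = 76 → (10,31,76)
replace slot 1: 2·(31+76) − 10 = 204 → (204,31,76)

204,31,76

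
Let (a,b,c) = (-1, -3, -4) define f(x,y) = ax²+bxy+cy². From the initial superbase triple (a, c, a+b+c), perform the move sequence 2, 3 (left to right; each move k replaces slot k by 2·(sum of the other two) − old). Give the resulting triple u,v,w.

start (-1,-4,-8) = (f(1,0),f(0,1),f(1,1))
replace slot 2: 2·((-1)+(-8)) − (-4) = -14 → (-1,-14,-8)
replace slot 3: 2·((-1)+(-14)) − (-8) = -22 → (-1,-14,-22)

-1,-14,-22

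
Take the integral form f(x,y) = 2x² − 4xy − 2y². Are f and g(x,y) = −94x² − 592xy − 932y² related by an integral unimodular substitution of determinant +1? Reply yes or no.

D₁ = 32, D₂ = 32
river cycle of f (length 2): (-2, 4, 2), (2, 4, -2)
river cycle of g (length 2): (-2, 4, 2), (2, 4, -2)
cycles coincide ⇒ equivalent

yes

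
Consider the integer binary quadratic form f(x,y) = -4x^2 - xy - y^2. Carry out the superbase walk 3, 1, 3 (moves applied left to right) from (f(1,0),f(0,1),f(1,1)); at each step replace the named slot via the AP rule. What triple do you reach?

start (-4,-1,-6) = (f(1,0),f(0,1),f(1,1))
replace slot 3: 2·((-4)+(-1)) − (-6) = -4 → (-4,-1,-4)
replace slot 1: 2·((-1)+(-4)) − (-4) = -6 → (-6,-1,-4)
replace slot 3: 2·((-6)+(-1)) − (-4) = -10 → (-6,-1,-10)

-6,-1,-10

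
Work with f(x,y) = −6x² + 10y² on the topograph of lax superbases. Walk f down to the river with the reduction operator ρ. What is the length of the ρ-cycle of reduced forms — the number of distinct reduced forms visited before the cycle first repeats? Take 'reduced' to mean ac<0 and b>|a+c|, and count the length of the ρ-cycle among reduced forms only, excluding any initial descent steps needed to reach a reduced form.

D = 240, ⌊√D⌋ = 15
descent: ρ → (10,0,-6)
descent: ρ → (-6,12,4)  [lands on river]
river: ρ → (4,12,-6)
ρ-cycle length = 2 (tail of 2 descent steps not counted)

2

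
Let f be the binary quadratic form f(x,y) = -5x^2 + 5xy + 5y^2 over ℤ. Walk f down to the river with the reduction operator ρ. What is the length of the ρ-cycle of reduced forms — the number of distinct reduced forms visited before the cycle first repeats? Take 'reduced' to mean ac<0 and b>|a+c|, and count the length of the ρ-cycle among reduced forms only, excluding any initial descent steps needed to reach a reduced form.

D = 125, ⌊√D⌋ = 11
river: ρ → (5,5,-5)
river: ρ → (-5,5,5)
ρ-cycle length = 2 (tail of 0 descent steps not counted)

2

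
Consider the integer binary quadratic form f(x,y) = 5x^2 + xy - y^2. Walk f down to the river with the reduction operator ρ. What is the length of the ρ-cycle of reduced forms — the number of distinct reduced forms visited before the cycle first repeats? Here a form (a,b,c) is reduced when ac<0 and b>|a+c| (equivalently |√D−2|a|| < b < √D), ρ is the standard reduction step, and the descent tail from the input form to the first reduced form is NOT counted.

D = 21, ⌊√D⌋ = 4
descent: ρ → (-1,3,3)  [lands on river]
river: ρ → (3,3,-1)
ρ-cycle length = 2 (tail of 1 descent step not counted)

2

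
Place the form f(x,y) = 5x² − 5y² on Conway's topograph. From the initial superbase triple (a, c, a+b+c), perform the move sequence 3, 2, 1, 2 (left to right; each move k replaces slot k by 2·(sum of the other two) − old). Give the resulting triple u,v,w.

start (5,-5,0) = (f(1,0),f(0,1),f(1,1))
replace slot 3: 2·(5+(-5)) − 0 = 0 → (5,-5,0)
replace slot 2: 2·(5+0) − (-5) = 15 → (5,15,0)
replace slot 1: 2·(15+0) − 5 = 25 → (25,15,0)
replace slot 2: 2·(25+0) − 15 = 35 → (25,35,0)

25,35,0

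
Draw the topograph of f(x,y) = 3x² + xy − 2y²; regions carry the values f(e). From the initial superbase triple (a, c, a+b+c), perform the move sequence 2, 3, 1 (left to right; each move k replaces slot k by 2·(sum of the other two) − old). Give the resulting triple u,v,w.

start (3,-2,2) = (f(1,0),f(0,1),f(1,1))
replace slot 2: 2·(3+2) − (-2) = 12 → (3,12,2)
replace slot 3: 2·(3+12) − 2 = 28 → (3,12,28)
replace slot 1: 2·(12+28) − 3 = 77 → (77,12,28)

77,12,28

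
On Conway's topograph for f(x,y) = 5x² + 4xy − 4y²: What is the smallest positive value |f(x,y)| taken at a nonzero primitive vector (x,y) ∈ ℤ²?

river: ρ → (-4,4,5)
river: ρ → (5,6,-3)
river: ρ → (-3,6,5)
river: ρ → (5,4,-4)
closes: descent 0, river 4
min |a| on river = 3

3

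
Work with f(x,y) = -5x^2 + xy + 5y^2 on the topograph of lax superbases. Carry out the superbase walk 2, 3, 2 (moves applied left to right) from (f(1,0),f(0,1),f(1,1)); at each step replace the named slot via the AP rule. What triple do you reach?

start (-5,5,1) = (f(1,0),f(0,1),f(1,1))
replace slot 2: 2·((-5)+1) − 5 = -13 → (-5,-13,1)
replace slot 3: 2·((-5)+(-13)) − 1 = -37 → (-5,-13,-37)
replace slot 2: 2·((-5)+(-37)) − (-13) = -71 → (-5,-71,-37)

-5,-71,-37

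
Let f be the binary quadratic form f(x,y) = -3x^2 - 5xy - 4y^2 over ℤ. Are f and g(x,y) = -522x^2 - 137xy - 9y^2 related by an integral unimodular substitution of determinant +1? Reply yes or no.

D₁ = -23, D₂ = -23
f is negative-definite; reduce −f:
−f: translate: b→-1 (≡5 mod 6), so (3,5,4)→(3,-1,2)
−f: flip: (3,-1,2)→(2,1,3)
−f: reduced (well bottom): (2,1,3) with a≤c, −a<b≤a
flip sign back: reduced form of f is (-2,-1,-3)
g is negative-definite; reduce −g:
−g: flip: (522,137,9)→(9,-137,522)
−g: translate: b→7 (≡-137 mod 18), so (9,-137,522)→(9,7,2)
−g: flip: (9,7,2)→(2,-7,9)
−g: translate: b→1 (≡-7 mod 4), so (2,-7,9)→(2,1,3)
−g: reduced (well bottom): (2,1,3) with a≤c, −a<b≤a
flip sign back: reduced form of g is (-2,-1,-3)
reduced forms (-2, -1, -3) vs (-2, -1, -3) ⇒ equivalent

yes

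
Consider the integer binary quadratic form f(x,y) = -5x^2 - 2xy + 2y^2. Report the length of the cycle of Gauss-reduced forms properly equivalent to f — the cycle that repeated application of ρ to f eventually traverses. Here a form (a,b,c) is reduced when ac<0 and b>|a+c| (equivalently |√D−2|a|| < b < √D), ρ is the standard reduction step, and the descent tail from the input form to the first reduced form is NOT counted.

D = 44, ⌊√D⌋ = 6
descent: ρ → (2,6,-1)  [lands on river]
river: ρ → (-1,6,2)
ρ-cycle length = 2 (tail of 1 descent step not counted)

2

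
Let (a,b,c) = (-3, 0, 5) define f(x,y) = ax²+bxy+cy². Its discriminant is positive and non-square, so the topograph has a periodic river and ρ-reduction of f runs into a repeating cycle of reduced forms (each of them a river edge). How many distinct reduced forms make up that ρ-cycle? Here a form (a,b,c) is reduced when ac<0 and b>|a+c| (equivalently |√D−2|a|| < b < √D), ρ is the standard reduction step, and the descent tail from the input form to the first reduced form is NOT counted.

D = 60, ⌊√D⌋ = 7
descent: ρ → (5,0,-3)
descent: ρ → (-3,6,2)  [lands on river]
river: ρ → (2,6,-3)
ρ-cycle length = 2 (tail of 2 descent steps not counted)

2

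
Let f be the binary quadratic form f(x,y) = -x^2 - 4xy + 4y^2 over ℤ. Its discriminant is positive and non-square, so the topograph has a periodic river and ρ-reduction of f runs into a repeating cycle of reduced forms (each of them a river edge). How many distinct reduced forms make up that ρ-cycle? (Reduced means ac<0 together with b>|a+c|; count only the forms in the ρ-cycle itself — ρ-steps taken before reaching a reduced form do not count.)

D = 32, ⌊√D⌋ = 5
descent: ρ → (4,4,-1)  [lands on river]
river: ρ → (-1,4,4)
ρ-cycle length = 2 (tail of 1 descent step not counted)

2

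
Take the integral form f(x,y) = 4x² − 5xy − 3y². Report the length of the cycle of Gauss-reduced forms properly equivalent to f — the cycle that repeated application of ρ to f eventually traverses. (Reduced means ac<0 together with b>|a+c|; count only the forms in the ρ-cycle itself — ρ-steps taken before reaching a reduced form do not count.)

D = 73, ⌊√D⌋ = 8
descent: ρ → (-3,5,4)  [lands on river]
river: ρ → (4,3,-4)
river: ρ → (-4,5,3)
river: ρ → (3,7,-2)
river: ρ → (-2,5,6)
river: ρ → (6,7,-1)
river: ρ → (-1,7,6)
river: ρ → (6,5,-2)
river: ρ → (-2,7,3)
river: ρ → (3,5,-4)
river: ρ → (-4,3,4)
river: ρ → (4,5,-3)
river: ρ → (-3,7,2)
river: ρ → (2,5,-6)
river: ρ → (-6,7,1)
river: ρ → (1,7,-6)
river: ρ → (-6,5,2)
river: ρ → (2,7,-3)
ρ-cycle length = 18 (tail of 1 descent step not counted)

18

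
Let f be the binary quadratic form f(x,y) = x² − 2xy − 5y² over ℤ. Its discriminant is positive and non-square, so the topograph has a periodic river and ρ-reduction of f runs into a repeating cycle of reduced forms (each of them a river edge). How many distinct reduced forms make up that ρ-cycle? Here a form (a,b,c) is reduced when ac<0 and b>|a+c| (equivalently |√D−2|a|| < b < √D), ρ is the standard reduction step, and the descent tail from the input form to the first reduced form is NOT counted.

D = 24, ⌊√D⌋ = 4
descent: ρ → (-5,2,1)
descent: ρ → (1,4,-2)  [lands on river]
river: ρ → (-2,4,1)
ρ-cycle length = 2 (tail of 2 descent steps not counted)

2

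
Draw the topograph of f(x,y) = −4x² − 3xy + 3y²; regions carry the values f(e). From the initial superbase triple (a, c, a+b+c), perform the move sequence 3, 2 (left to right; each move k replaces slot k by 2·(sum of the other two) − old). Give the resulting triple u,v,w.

start (-4,3,-4) = (f(1,0),f(0,1),f(1,1))
replace slot 3: 2·((-4)+3) − (-4) = 2 → (-4,3,2)
replace slot 2: 2·((-4)+2) − 3 = -7 → (-4,-7,2)

-4,-7,2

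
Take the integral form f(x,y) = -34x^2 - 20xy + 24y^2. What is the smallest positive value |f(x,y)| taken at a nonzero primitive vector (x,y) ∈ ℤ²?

descent: ρ → (24,20,-34)  [lands on river]
river: ρ → (-34,48,10)
river: ρ → (10,52,-24)
river: ρ → (-24,44,18)
river: ρ → (18,28,-40)
river: ρ → (-40,52,6)
river: ρ → (6,56,-22)
river: ρ → (-22,32,30)
river: ρ → (30,28,-24)
river: ρ → (-24,20,34)
river: ρ → (34,48,-10)
river: ρ → (-10,52,24)
river: ρ → (24,44,-18)
river: ρ → (-18,28,40)
river: ρ → (40,52,-6)
river: ρ → (-6,56,22)
river: ρ → (22,32,-30)
river: ρ → (-30,28,24)
closes: descent 1, river 18
min |a| on river = 6

6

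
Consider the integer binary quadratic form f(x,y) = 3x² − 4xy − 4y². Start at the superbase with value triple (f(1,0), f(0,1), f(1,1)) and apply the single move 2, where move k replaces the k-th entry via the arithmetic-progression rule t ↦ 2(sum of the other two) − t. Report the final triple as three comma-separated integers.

start (3,-4,-5) = (f(1,0),f(0,1),f(1,1))
replace slot 2: 2·(3+(-5)) − (-4) = 0 → (3,0,-5)

3,0,-5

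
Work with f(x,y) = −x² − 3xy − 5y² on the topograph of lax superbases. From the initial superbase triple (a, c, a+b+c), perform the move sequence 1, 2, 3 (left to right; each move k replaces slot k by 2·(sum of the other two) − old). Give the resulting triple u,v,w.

start (-1,-5,-9) = (f(1,0),f(0,1),f(1,1))
replace slot 1: 2·((-5)+(-9)) − (-1) = -27 → (-27,-5,-9)
replace slot 2: 2·((-27)+(-9)) − (-5) = -67 → (-27,-67,-9)
replace slot 3: 2·((-27)+(-67)) − (-9) = -179 → (-27,-67,-179)

-27,-67,-179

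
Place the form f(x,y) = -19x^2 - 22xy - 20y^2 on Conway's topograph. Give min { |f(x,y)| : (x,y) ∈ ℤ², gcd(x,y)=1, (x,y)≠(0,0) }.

translate: b→-16 (≡22 mod 38), so (19,22,20)→(19,-16,17)
flip: (19,-16,17)→(17,16,19)
reduced (well bottom): (17,16,19) with a≤c, −a<b≤a
well minimum |f| = |-17| = 17 (negative-definite)

17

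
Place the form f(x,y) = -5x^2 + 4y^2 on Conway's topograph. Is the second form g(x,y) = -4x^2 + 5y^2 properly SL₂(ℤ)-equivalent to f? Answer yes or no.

D₁ = 80, D₂ = 80
river cycle of f (length 2): (4, 8, -1), (-1, 8, 4)
river cycle of g (length 2): (-4, 8, 1), (1, 8, -4)
cycles differ ⇒ inequivalent

no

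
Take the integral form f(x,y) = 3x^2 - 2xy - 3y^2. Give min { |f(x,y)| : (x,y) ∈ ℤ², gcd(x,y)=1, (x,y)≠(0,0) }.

descent: ρ → (-3,2,3)  [lands on river]
river: ρ → (3,4,-2)
river: ρ → (-2,4,3)
river: ρ → (3,2,-3)
river: ρ → (-3,4,2)
river: ρ → (2,4,-3)
closes: descent 1, river 6
min |a| on river = 2

2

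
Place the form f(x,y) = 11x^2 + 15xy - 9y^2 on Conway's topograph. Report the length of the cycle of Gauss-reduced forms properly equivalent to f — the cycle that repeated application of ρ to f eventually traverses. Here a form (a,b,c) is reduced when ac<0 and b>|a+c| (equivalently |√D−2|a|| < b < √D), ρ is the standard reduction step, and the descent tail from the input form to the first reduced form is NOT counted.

D = 621, ⌊√D⌋ = 24
river: ρ → (-9,21,5)
river: ρ → (5,19,-13)
river: ρ → (-13,7,11)
river: ρ → (11,15,-9)
ρ-cycle length = 4 (tail of 0 descent steps not counted)

4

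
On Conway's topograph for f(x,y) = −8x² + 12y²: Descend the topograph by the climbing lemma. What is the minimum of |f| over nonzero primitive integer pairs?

descent: ρ → (12,0,-8)
descent: ρ → (-8,16,4)  [lands on river]
river: ρ → (4,16,-8)
closes: descent 2, river 2
min |a| on river = 4

4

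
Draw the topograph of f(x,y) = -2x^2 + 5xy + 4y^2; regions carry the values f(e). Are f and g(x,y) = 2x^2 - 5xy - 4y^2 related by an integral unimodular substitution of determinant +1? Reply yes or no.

D₁ = 57, D₂ = 57
river cycle of f (length 6): (4, 3, -3), (-3, 3, 4), (4, 5, -2), (-2, 7, 1), (1, 7, -2), (-2, 5, 4)
river cycle of g (length 6): (-4, 5, 2), (2, 7, -1), (-1, 7, 2), (2, 5, -4), (-4, 3, 3), (3, 3, -4)
cycles differ ⇒ inequivalent

no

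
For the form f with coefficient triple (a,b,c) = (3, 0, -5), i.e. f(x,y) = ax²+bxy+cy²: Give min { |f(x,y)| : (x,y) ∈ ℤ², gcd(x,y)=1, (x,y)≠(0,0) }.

descent: ρ → (-5,0,3)
descent: ρ → (3,6,-2)  [lands on river]
river: ρ → (-2,6,3)
closes: descent 2, river 2
min |a| on river = 2

2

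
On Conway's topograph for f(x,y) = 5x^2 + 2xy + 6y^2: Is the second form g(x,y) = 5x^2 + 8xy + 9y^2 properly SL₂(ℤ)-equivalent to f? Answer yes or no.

D₁ = -116, D₂ = -116
f: reduced (well bottom): (5,2,6) with a≤c, −a<b≤a
g: translate: b→-2 (≡8 mod 10), so (5,8,9)→(5,-2,6)
g: reduced (well bottom): (5,-2,6) with a≤c, −a<b≤a
reduced forms (5, 2, 6) vs (5, -2, 6) ⇒ inequivalent

no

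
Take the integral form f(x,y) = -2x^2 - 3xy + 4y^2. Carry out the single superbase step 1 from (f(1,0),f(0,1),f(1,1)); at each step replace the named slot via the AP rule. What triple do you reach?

start (-2,4,-1) = (f(1,0),f(0,1),f(1,1))
replace slot 1: 2·(4+(-1)) − (-2) = 8 → (8,4,-1)

8,4,-1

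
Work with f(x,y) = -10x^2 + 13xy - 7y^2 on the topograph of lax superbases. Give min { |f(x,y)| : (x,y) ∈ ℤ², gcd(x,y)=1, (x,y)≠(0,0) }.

translate: b→7 (≡-13 mod 20), so (10,-13,7)→(10,7,4)
flip: (10,7,4)→(4,-7,10)
translate: b→1 (≡-7 mod 8), so (4,-7,10)→(4,1,7)
reduced (well bottom): (4,1,7) with a≤c, −a<b≤a
well minimum |f| = |-4| = 4 (negative-definite)

4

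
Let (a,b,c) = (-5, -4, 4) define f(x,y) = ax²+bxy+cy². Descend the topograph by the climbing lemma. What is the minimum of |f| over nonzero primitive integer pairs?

descent: ρ → (4,4,-5)  [lands on river]
river: ρ → (-5,6,3)
river: ρ → (3,6,-5)
river: ρ → (-5,4,4)
closes: descent 1, river 4
min |a| on river = 3

3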